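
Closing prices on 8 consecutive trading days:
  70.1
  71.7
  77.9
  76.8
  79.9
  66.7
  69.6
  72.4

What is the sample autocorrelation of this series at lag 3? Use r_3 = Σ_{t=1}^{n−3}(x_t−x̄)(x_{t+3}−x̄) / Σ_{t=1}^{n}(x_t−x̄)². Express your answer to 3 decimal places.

-0.470

Mean x̄ = (70.1 + 71.7 + 77.9 + 76.8 + 79.9 + 66.7 + 69.6 + 72.4)/8 = 73.1375
Deviations from mean: -3.0375, -1.4375, 4.7625, 3.6625, 6.7625, -6.4375, -3.5375, -0.7375
Σ(x_t−x̄)(x_{t+3}−x̄) = (-11.1248) + (-9.7211) + (-30.6586) + (-12.9561) + (-4.9873) = -69.4480
Denominator Σ(x_t−x̄)² = 147.6188
r_3 = -69.4480 / 147.6188 = -0.470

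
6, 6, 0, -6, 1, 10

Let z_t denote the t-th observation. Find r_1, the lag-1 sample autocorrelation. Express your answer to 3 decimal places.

Mean z̄ = (6 + 6 + 0 − 6 + 1 + 10)/6 = 2.8333
Σ(z_t−z̄)(z_{t+1}−z̄) = (10.0278) + (-8.9722) + (25.0278) + (16.1944) + (-13.1389) = 29.1389
Denominator Σ(z_t−z̄)² = 160.8333
r_1 = 29.1389 / 160.8333 = 0.181

0.181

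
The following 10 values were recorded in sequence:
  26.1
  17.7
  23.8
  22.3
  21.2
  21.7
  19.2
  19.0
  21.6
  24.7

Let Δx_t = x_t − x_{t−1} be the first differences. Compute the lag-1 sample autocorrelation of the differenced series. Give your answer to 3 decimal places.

-0.388

First differences Δx: -8.4, 6.1, -1.5, -1.1, 0.5, -2.5, -0.2, 2.6, 3.1
Mean of differences = -0.1556
Numerator Σ(Δx_t−Δx̄)(Δx_{t+1}−Δx̄) = -51.9175
Denominator Σ(Δx_t−Δx̄)² = 133.9222
r_1(Δx) = -51.9175 / 133.9222 = -0.388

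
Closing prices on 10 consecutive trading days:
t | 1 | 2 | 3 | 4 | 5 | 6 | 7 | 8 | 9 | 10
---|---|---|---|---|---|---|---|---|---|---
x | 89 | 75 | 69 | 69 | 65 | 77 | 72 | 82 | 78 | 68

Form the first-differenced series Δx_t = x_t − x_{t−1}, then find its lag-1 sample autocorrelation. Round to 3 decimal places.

-0.124

First differences Δx: -14, -6, 0, -4, 12, -5, 10, -4, -10
Mean of differences = -2.3333
Numerator Σ(Δx_t−Δx̄)(Δx_{t+1}−Δx̄) = -72.4444
Denominator Σ(Δx_t−Δx̄)² = 584.0000
r_1(Δx) = -72.4444 / 584.0000 = -0.124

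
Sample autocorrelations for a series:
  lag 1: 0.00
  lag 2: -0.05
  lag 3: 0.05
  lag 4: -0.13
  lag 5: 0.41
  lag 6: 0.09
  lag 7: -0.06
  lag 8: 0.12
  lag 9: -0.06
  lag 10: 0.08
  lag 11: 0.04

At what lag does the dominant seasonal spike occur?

5

The largest autocorrelation is r_5 = 0.41; the remaining lags stay at or below 0.12.
The dominant spike at lag 5 indicates a seasonal period of 5.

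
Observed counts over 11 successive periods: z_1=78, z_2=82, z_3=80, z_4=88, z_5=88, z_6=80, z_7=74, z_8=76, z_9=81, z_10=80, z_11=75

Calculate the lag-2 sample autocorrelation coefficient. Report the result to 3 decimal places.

-0.208

Mean z̄ = (78 + 82 + 80 + 88 + 88 + 80 + 74 + 76 + 81 + 80 + 75)/11 = 80.1818
Numerator Σ_{t=1}^{9}(z_t−z̄)(z_{t+2}−z̄) = -44.3388
Denominator Σ(z_t−z̄)² = 213.6364
r_2 = -44.3388 / 213.6364 = -0.208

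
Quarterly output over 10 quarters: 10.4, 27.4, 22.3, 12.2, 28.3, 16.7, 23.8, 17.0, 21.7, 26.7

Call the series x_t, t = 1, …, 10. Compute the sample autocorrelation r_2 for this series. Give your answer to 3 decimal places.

Mean x̄ = (10.4 + 27.4 + 22.3 + 12.2 + 28.3 + 16.7 + 23.8 + 17.0 + 21.7 + 26.7)/10 = 20.6500
Numerator Σ_{t=1}^{8}(x_t−x̄)(x_{t+2}−x̄) = -8.2100
Denominator Σ(x_t−x̄)² = 359.8250
r_2 = -8.2100 / 359.8250 = -0.023

-0.023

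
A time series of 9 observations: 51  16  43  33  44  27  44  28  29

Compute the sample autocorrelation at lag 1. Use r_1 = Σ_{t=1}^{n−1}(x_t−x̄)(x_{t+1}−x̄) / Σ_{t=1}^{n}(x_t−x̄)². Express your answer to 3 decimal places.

-0.658

Mean x̄ = (51 + 16 + 43 + 33 + 44 + 27 + 44 + 28 + 29)/9 = 35.0000
Numerator Σ_{t=1}^{8}(x_t−x̄)(x_{t+1}−x̄) = -655.0000
Denominator Σ(x_t−x̄)² = 996.0000
r_1 = -655.0000 / 996.0000 = -0.658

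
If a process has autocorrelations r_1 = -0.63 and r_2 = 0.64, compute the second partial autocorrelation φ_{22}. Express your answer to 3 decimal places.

φ_{22} = (r_2 − r_1²) / (1 − r_1²)
r_1² = (-0.63)² = 0.3969
Numerator = 0.64 − 0.3969 = 0.2431; denominator = 1 − 0.3969 = 0.6031
φ_{22} = 0.2431 / 0.6031 = 0.403

0.403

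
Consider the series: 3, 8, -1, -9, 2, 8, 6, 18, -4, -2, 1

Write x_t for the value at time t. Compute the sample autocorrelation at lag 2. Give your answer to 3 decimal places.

Mean x̄ = (3 + 8 − 1 − 9 + 2 + 8 + 6 + 18 − 4 − 2 + 1)/11 = 2.7273
Numerator Σ_{t=1}^{9}(x_t−x̄)(x_{t+2}−x̄) = -126.4215
Denominator Σ(x_t−x̄)² = 522.1818
r_2 = -126.4215 / 522.1818 = -0.242

-0.242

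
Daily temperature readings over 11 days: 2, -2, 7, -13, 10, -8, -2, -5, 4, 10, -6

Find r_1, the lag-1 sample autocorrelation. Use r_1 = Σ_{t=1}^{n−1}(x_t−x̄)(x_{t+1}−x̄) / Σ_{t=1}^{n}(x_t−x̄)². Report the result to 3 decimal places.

-0.584

Mean x̄ = (2 − 2 + 7 − 13 + 10 − 8 − 2 − 5 + 4 + 10 − 6)/11 = -0.2727
Numerator Σ_{t=1}^{10}(x_t−x̄)(x_{t+1}−x̄) = -332.8017
Denominator Σ(x_t−x̄)² = 570.1818
r_1 = -332.8017 / 570.1818 = -0.584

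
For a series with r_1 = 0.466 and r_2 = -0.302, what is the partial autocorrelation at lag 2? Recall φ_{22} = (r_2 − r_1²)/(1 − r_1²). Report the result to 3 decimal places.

-0.663

φ_{22} = (r_2 − r_1²) / (1 − r_1²)
r_1² = (0.466)² = 0.217156
Numerator = -0.302 − 0.2172 = -0.5192; denominator = 1 − 0.2172 = 0.7828
φ_{22} = -0.5192 / 0.7828 = -0.663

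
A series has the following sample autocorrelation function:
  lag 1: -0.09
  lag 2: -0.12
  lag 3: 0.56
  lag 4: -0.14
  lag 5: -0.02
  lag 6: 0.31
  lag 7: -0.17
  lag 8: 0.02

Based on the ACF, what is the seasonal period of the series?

The largest autocorrelation is r_3 = 0.56, with a weaker echo at lag 6 (0.31); the remaining lags stay at or below 0.02.
The dominant spike at lag 3 indicates a seasonal period of 3.

3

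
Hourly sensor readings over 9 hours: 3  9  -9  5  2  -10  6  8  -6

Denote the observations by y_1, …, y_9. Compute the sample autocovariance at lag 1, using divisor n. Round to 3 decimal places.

-19.952

Mean ȳ = (3 + 9 − 9 + 5 + 2 − 10 + 6 + 8 − 6)/9 = 0.8889
Σ_{t=1}^{8}(y_t−ȳ)(y_{t+1}−ȳ) = -179.5679
γ_1 = -179.5679 / 9 = -19.952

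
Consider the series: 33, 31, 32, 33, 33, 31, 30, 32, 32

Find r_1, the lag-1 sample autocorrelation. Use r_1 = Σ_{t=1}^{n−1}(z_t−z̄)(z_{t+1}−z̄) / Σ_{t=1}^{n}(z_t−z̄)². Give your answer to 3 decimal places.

0.086

Mean z̄ = (33 + 31 + 32 + 33 + 33 + 31 + 30 + 32 + 32)/9 = 31.8889
Numerator Σ_{t=1}^{8}(z_t−z̄)(z_{t+1}−z̄) = 0.7654
Denominator Σ(z_t−z̄)² = 8.8889
r_1 = 0.7654 / 8.8889 = 0.086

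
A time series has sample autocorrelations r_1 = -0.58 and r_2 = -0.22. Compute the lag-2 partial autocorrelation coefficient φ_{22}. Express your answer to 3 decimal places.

φ_{22} = (r_2 − r_1²) / (1 − r_1²)
r_1² = (-0.58)² = 0.3364
Numerator = -0.22 − 0.3364 = -0.5564; denominator = 1 − 0.3364 = 0.6636
φ_{22} = -0.5564 / 0.6636 = -0.838

-0.838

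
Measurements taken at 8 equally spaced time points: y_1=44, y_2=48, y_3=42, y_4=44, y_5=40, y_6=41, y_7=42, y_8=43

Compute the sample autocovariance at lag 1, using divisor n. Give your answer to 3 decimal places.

Mean ȳ = (44 + 48 + 42 + 44 + 40 + 41 + 42 + 43)/8 = 43.0000
Deviations: 1.0000, 5.0000, -1.0000, 1.0000, -3.0000, -2.0000, -1.0000, 0.0000
Σ_{t=1}^{7}(y_t−ȳ)(y_{t+1}−ȳ) = 4.0000
γ_1 = 4.0000 / 8 = 0.500

0.500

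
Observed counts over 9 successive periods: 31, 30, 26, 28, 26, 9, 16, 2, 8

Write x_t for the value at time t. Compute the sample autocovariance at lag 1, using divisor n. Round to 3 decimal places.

58.941

Mean x̄ = (31 + 30 + 26 + 28 + 26 + 9 + 16 + 2 + 8)/9 = 19.5556
Σ_{t=1}^{8}(x_t−x̄)(x_{t+1}−x̄) = 530.4691
γ_1 = 530.4691 / 9 = 58.941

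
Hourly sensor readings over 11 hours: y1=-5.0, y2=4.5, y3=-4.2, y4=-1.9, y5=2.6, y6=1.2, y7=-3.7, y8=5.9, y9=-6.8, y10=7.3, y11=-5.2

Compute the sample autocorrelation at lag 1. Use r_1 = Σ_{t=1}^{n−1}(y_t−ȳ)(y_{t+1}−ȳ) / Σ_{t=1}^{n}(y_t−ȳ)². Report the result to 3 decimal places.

Mean ȳ = (-5.0 + 4.5 − 4.2 − 1.9 + 2.6 + 1.2 − 3.7 + 5.9 − 6.8 + 7.3 − 5.2)/11 = -0.4818
Numerator Σ_{t=1}^{10}(y_t−ȳ)(y_{t+1}−ȳ) = -187.1012
Denominator Σ(y_t−ȳ)² = 247.2164
r_1 = -187.1012 / 247.2164 = -0.757

-0.757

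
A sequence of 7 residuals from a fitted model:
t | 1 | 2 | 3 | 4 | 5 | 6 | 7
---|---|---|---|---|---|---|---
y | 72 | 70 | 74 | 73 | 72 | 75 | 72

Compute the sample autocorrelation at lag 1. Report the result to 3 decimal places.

Mean ȳ = (72 + 70 + 74 + 73 + 72 + 75 + 72)/7 = 72.5714
Deviations from mean: -0.5714, -2.5714, 1.4286, 0.4286, -0.5714, 2.4286, -0.5714
Σ(y_t−ȳ)(y_{t+1}−ȳ) = (1.4694) + (-3.6735) + (0.6122) + (-0.2449) + (-1.3878) + (-1.3878) = -4.6122
Denominator Σ(y_t−ȳ)² = 15.7143
r_1 = -4.6122 / 15.7143 = -0.294

-0.294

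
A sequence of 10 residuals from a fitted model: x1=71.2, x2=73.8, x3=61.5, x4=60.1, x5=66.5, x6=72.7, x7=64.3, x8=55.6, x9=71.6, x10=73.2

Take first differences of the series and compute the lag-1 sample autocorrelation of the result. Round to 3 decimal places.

First differences Δx: 2.6, -12.3, -1.4, 6.4, 6.2, -8.4, -8.7, 16.0, 1.6
Mean of differences = 0.2222
Numerator Σ(Δx_t−Δx̄)(Δx_{t+1}−Δx̄) = -76.2005
Denominator Σ(Δx_t−Δx̄)² = 643.7756
r_1(Δx) = -76.2005 / 643.7756 = -0.118

-0.118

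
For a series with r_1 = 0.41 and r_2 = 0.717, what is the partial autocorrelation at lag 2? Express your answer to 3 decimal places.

φ_{22} = (r_2 − r_1²) / (1 − r_1²)
r_1² = (0.41)² = 0.1681
Numerator = 0.717 − 0.1681 = 0.5489; denominator = 1 − 0.1681 = 0.8319
φ_{22} = 0.5489 / 0.8319 = 0.660

0.660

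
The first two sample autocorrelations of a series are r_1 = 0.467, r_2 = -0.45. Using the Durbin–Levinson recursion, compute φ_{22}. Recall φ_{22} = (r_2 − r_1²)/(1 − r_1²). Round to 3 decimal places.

φ_{22} = (r_2 − r_1²) / (1 − r_1²)
r_1² = (0.467)² = 0.218089
Numerator = -0.45 − 0.2181 = -0.6681; denominator = 1 − 0.2181 = 0.7819
φ_{22} = -0.6681 / 0.7819 = -0.854

-0.854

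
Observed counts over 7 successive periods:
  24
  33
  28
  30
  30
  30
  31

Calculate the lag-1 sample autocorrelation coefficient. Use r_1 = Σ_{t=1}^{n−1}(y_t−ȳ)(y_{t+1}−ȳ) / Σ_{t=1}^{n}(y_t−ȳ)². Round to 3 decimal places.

-0.498

Mean ȳ = (24 + 33 + 28 + 30 + 30 + 30 + 31)/7 = 29.4286
Deviations from mean: -5.4286, 3.5714, -1.4286, 0.5714, 0.5714, 0.5714, 1.5714
Σ(y_t−ȳ)(y_{t+1}−ȳ) = (-19.3878) + (-5.1020) + (-0.8163) + (0.3265) + (0.3265) + (0.8980) = -23.7551
Denominator Σ(y_t−ȳ)² = 47.7143
r_1 = -23.7551 / 47.7143 = -0.498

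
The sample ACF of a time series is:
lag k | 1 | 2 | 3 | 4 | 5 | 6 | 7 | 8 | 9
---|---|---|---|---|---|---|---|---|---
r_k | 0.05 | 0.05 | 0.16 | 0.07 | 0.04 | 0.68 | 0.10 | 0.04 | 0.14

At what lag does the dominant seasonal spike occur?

6

The largest autocorrelation is r_6 = 0.68; the remaining lags stay at or below 0.16.
The dominant spike at lag 6 indicates a seasonal period of 6.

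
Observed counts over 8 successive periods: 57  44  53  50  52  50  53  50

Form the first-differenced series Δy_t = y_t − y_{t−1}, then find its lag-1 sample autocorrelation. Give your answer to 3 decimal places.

First differences Δy: -13, 9, -3, 2, -2, 3, -3
Mean of differences = -1.0000
Numerator Σ(Δy_t−Δȳ)(Δy_{t+1}−Δȳ) = -161.0000
Denominator Σ(Δy_t−Δȳ)² = 278.0000
r_1(Δy) = -161.0000 / 278.0000 = -0.579

-0.579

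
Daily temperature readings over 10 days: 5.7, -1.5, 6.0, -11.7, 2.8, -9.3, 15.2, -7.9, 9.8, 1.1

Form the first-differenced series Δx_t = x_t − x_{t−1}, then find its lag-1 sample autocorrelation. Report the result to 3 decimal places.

-0.887

First differences Δx: -7.2, 7.5, -17.7, 14.5, -12.1, 24.5, -23.1, 17.7, -8.7
Mean of differences = -0.5111
Numerator Σ(Δx_t−Δx̄)(Δx_{t+1}−Δx̄) = -2038.5957
Denominator Σ(Δx_t−Δx̄)² = 2298.5289
r_1(Δx) = -2038.5957 / 2298.5289 = -0.887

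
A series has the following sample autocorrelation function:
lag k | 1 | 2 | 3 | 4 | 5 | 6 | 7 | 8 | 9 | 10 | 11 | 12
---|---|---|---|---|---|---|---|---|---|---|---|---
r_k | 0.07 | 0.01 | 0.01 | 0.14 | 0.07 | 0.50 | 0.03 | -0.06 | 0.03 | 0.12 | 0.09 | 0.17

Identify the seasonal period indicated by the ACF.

The largest autocorrelation is r_6 = 0.50, with a weaker echo at lag 12 (0.17); the remaining lags stay at or below 0.14.
The dominant spike at lag 6 indicates a seasonal period of 6.

6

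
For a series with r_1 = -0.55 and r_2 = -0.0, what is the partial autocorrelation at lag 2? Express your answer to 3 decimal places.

φ_{22} = (r_2 − r_1²) / (1 − r_1²)
r_1² = (-0.55)² = 0.3025
Numerator = -0.0 − 0.3025 = -0.3025; denominator = 1 − 0.3025 = 0.6975
φ_{22} = -0.3025 / 0.6975 = -0.434

-0.434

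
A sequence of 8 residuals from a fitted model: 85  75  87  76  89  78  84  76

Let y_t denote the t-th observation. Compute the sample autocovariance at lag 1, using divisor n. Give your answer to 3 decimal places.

-22.352

Mean ȳ = (85 + 75 + 87 + 76 + 89 + 78 + 84 + 76)/8 = 81.2500
Σ_{t=1}^{7}(y_t−ȳ)(y_{t+1}−ȳ) = -178.8125
γ_1 = -178.8125 / 8 = -22.352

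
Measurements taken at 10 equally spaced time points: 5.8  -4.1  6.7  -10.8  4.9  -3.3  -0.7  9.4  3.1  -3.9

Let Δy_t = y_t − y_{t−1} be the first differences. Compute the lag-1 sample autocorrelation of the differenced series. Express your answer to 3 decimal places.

First differences Δy: -9.9, 10.8, -17.5, 15.7, -8.2, 2.6, 10.1, -6.3, -7.0
Mean of differences = -1.0778
Numerator Σ(Δy_t−Δȳ)(Δy_{t+1}−Δȳ) = -707.4016
Denominator Σ(Δy_t−Δȳ)² = 1021.6356
r_1(Δy) = -707.4016 / 1021.6356 = -0.692

-0.692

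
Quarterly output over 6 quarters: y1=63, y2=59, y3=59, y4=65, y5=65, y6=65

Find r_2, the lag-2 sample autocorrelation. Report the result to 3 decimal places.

-0.297

Mean ȳ = (63 + 59 + 59 + 65 + 65 + 65)/6 = 62.6667
Σ(y_t−ȳ)(y_{t+2}−ȳ) = (-1.2222) + (-8.5556) + (-8.5556) + (5.4444) = -12.8889
Denominator Σ(y_t−ȳ)² = 43.3333
r_2 = -12.8889 / 43.3333 = -0.297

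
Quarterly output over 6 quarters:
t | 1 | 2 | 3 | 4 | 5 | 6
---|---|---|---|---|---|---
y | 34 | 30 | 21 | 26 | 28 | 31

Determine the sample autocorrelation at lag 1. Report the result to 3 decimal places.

0.140

Mean ȳ = (34 + 30 + 21 + 26 + 28 + 31)/6 = 28.3333
Deviations from mean: 5.6667, 1.6667, -7.3333, -2.3333, -0.3333, 2.6667
Σ(y_t−ȳ)(y_{t+1}−ȳ) = (9.4444) + (-12.2222) + (17.1111) + (0.7778) + (-0.8889) = 14.2222
Denominator Σ(y_t−ȳ)² = 101.3333
r_1 = 14.2222 / 101.3333 = 0.140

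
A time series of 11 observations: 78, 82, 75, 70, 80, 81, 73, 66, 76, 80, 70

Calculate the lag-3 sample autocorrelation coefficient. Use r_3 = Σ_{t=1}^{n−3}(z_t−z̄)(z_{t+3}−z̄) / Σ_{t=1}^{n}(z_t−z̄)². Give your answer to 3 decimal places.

Mean z̄ = (78 + 82 + 75 + 70 + 80 + 81 + 73 + 66 + 76 + 80 + 70)/11 = 75.5455
Numerator Σ_{t=1}^{8}(z_t−z̄)(z_{t+3}−z̄) = 27.8347
Denominator Σ(z_t−z̄)² = 276.7273
r_3 = 27.8347 / 276.7273 = 0.101

0.101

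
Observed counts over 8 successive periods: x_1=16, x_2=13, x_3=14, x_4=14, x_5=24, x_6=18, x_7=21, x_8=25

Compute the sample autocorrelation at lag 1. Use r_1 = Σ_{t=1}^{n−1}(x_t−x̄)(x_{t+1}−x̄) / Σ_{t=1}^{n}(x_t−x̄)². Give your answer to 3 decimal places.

Mean x̄ = (16 + 13 + 14 + 14 + 24 + 18 + 21 + 25)/8 = 18.1250
Deviations from mean: -2.1250, -5.1250, -4.1250, -4.1250, 5.8750, -0.1250, 2.8750, 6.8750
Σ(x_t−x̄)(x_{t+1}−x̄) = (10.8906) + (21.1406) + (17.0156) + (-24.2344) + (-0.7344) + (-0.3594) + (19.7656) = 43.4844
Denominator Σ(x_t−x̄)² = 154.8750
r_1 = 43.4844 / 154.8750 = 0.281

0.281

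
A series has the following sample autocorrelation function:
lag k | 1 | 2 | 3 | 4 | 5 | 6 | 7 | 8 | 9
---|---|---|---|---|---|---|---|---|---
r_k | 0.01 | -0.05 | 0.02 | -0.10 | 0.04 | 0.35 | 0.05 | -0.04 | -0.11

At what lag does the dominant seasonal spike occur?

6

The largest autocorrelation is r_6 = 0.35; the remaining lags stay at or below 0.05.
The dominant spike at lag 6 indicates a seasonal period of 6.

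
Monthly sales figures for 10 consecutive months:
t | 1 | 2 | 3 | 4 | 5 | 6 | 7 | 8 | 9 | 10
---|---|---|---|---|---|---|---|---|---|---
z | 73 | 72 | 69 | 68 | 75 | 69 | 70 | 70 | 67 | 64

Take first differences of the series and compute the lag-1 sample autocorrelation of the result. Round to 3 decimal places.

-0.434

First differences Δz: -1, -3, -1, 7, -6, 1, 0, -3, -3
Mean of differences = -1.0000
Numerator Σ(Δz_t−Δz̄)(Δz_{t+1}−Δz̄) = -46.0000
Denominator Σ(Δz_t−Δz̄)² = 106.0000
r_1(Δz) = -46.0000 / 106.0000 = -0.434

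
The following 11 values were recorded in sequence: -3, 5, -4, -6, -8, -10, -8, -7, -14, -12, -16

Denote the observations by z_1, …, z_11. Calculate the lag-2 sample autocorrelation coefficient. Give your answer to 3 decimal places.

Mean z̄ = (-3 + 5 − 4 − 6 − 8 − 10 − 8 − 7 − 14 − 12 − 16)/11 = -7.5455
Numerator Σ_{t=1}^{9}(z_t−z̄)(z_{t+2}−z̄) = 84.0413
Denominator Σ(z_t−z̄)² = 332.7273
r_2 = 84.0413 / 332.7273 = 0.253

0.253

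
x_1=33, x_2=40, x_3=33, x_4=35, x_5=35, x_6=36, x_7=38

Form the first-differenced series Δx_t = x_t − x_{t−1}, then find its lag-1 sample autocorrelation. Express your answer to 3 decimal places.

First differences Δx: 7, -7, 2, 0, 1, 2
Mean of differences = 0.8333
Numerator Σ(Δx_t−Δx̄)(Δx_{t+1}−Δx̄) = -58.3611
Denominator Σ(Δx_t−Δx̄)² = 102.8333
r_1(Δx) = -58.3611 / 102.8333 = -0.568

-0.568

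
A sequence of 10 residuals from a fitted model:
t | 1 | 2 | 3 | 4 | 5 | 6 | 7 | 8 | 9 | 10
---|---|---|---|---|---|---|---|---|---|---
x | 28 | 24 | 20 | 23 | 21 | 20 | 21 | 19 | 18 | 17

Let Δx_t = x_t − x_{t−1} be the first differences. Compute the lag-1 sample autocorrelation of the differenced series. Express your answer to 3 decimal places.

First differences Δx: -4, -4, 3, -2, -1, 1, -2, -1, -1
Mean of differences = -1.2222
Numerator Σ(Δx_t−Δx̄)(Δx_{t+1}−Δx̄) = -8.8272
Denominator Σ(Δx_t−Δx̄)² = 39.5556
r_1(Δx) = -8.8272 / 39.5556 = -0.223

-0.223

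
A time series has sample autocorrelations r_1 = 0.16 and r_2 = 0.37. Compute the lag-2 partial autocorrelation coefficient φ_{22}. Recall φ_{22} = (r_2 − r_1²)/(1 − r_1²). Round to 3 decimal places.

0.353

φ_{22} = (r_2 − r_1²) / (1 − r_1²)
r_1² = (0.16)² = 0.0256
Numerator = 0.37 − 0.0256 = 0.3444; denominator = 1 − 0.0256 = 0.9744
φ_{22} = 0.3444 / 0.9744 = 0.353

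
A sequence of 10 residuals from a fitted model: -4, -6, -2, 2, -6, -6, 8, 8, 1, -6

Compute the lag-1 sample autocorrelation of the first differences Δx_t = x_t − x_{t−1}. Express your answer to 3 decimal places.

0.067

First differences Δx: -2, 4, 4, -8, 0, 14, 0, -7, -7
Mean of differences = -0.2222
Numerator Σ(Δx_t−Δx̄)(Δx_{t+1}−Δx̄) = 26.5062
Denominator Σ(Δx_t−Δx̄)² = 393.5556
r_1(Δx) = 26.5062 / 393.5556 = 0.067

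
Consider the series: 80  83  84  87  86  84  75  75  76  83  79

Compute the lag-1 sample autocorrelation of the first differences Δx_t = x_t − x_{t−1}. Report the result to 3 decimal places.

First differences Δx: 3, 1, 3, -1, -2, -9, 0, 1, 7, -4
Mean of differences = -0.1000
Numerator Σ(Δx_t−Δx̄)(Δx_{t+1}−Δx̄) = 1.9900
Denominator Σ(Δx_t−Δx̄)² = 170.9000
r_1(Δx) = 1.9900 / 170.9000 = 0.012

0.012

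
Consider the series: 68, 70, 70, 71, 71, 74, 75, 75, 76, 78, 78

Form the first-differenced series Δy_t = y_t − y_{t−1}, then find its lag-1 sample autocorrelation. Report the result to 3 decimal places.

First differences Δy: 2, 0, 1, 0, 3, 1, 0, 1, 2, 0
Mean of differences = 1.0000
Numerator Σ(Δy_t−Δȳ)(Δy_{t+1}−Δȳ) = -4.0000
Denominator Σ(Δy_t−Δȳ)² = 10.0000
r_1(Δy) = -4.0000 / 10.0000 = -0.400

-0.400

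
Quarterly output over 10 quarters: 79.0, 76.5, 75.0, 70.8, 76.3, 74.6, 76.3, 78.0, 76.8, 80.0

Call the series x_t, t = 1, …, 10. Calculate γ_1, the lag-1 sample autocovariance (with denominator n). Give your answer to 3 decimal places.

1.031

Mean x̄ = (79.0 + 76.5 + 75.0 + 70.8 + 76.3 + 74.6 + 76.3 + 78.0 + 76.8 + 80.0)/10 = 76.3300
Σ_{t=1}^{9}(x_t−x̄)(x_{t+1}−x̄) = 10.3121
γ_1 = 10.3121 / 10 = 1.031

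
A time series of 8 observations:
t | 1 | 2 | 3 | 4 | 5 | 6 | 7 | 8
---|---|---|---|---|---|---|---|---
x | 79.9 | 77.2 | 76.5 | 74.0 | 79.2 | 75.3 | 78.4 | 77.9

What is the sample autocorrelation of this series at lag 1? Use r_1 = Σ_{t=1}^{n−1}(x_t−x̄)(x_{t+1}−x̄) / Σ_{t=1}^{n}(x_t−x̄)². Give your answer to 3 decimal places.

-0.333

Mean x̄ = (79.9 + 77.2 + 76.5 + 74.0 + 79.2 + 75.3 + 78.4 + 77.9)/8 = 77.3000
Deviations from mean: 2.6000, -0.1000, -0.8000, -3.3000, 1.9000, -2.0000, 1.1000, 0.6000
Σ(x_t−x̄)(x_{t+1}−x̄) = (-0.2600) + (0.0800) + (2.6400) + (-6.2700) + (-3.8000) + (-2.2000) + (0.6600) = -9.1500
Denominator Σ(x_t−x̄)² = 27.4800
r_1 = -9.1500 / 27.4800 = -0.333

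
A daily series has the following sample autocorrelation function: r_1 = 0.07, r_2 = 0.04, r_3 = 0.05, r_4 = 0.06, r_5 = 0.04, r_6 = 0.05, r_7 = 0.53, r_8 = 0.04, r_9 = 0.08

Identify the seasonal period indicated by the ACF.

The largest autocorrelation is r_7 = 0.53; the remaining lags stay at or below 0.08.
The dominant spike at lag 7 indicates a seasonal period of 7.

7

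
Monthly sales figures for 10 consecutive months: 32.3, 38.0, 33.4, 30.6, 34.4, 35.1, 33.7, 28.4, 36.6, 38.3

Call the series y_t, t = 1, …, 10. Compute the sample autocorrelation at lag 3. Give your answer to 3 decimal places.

Mean ȳ = (32.3 + 38.0 + 33.4 + 30.6 + 34.4 + 35.1 + 33.7 + 28.4 + 36.6 + 38.3)/10 = 34.0800
Numerator Σ_{t=1}^{7}(y_t−ȳ)(y_{t+3}−ȳ) = 7.2268
Denominator Σ(y_t−ȳ)² = 88.8160
r_3 = 7.2268 / 88.8160 = 0.081

0.081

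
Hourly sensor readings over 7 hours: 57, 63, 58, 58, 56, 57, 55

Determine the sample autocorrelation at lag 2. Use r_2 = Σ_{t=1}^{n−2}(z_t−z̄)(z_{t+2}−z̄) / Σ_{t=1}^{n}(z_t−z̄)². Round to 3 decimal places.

0.134

Mean z̄ = (57 + 63 + 58 + 58 + 56 + 57 + 55)/7 = 57.7143
Deviations from mean: -0.7143, 5.2857, 0.2857, 0.2857, -1.7143, -0.7143, -2.7143
Σ(z_t−z̄)(z_{t+2}−z̄) = (-0.2041) + (1.5102) + (-0.4898) + (-0.2041) + (4.6531) = 5.2653
Denominator Σ(z_t−z̄)² = 39.4286
r_2 = 5.2653 / 39.4286 = 0.134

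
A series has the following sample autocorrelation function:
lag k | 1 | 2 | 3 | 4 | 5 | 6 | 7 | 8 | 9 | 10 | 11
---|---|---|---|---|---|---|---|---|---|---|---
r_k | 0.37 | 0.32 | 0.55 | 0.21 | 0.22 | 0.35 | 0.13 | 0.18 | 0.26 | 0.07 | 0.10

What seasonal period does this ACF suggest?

3

The largest autocorrelation is r_3 = 0.55; the remaining lags stay at or below 0.37. The elevated value at lag 1 (0.37), dropping to 0.32 at lag 2, reflects decaying short-term dependence rather than seasonality.
The dominant spike at lag 3 indicates a seasonal period of 3.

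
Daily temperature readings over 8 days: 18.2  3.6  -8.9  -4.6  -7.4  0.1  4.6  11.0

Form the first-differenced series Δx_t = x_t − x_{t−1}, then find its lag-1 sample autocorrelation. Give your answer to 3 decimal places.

First differences Δx: -14.6, -12.5, 4.3, -2.8, 7.5, 4.5, 6.4
Mean of differences = -1.0286
Numerator Σ(Δx_t−Δx̄)(Δx_{t+1}−Δx̄) = 158.2306
Denominator Σ(Δx_t−Δx̄)² = 505.7943
r_1(Δx) = 158.2306 / 505.7943 = 0.313

0.313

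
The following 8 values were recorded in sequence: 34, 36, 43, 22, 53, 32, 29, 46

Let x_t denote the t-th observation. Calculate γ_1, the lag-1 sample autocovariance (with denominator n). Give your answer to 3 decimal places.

Mean x̄ = (34 + 36 + 43 + 22 + 53 + 32 + 29 + 46)/8 = 36.8750
Deviations: -2.8750, -0.8750, 6.1250, -14.8750, 16.1250, -4.8750, -7.8750, 9.1250
Σ_{t=1}^{7}(x_t−x̄)(x_{t+1}−x̄) = -445.8906
γ_1 = -445.8906 / 8 = -55.736

-55.736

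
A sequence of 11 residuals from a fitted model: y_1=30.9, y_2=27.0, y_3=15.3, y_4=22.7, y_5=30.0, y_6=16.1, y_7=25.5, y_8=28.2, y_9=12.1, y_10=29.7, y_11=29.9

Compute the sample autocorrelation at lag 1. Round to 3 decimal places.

-0.296

Mean ȳ = (30.9 + 27.0 + 15.3 + 22.7 + 30.0 + 16.1 + 25.5 + 28.2 + 12.1 + 29.7 + 29.9)/11 = 24.3091
Numerator Σ_{t=1}^{10}(y_t−ȳ)(y_{t+1}−ȳ) = -136.2101
Denominator Σ(y_t−ȳ)² = 460.1491
r_1 = -136.2101 / 460.1491 = -0.296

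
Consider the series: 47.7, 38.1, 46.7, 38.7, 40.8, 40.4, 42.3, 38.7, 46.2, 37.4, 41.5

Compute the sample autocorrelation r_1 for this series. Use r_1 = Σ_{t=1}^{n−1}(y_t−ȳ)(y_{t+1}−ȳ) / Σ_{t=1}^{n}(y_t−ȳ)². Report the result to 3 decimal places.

Mean ȳ = (47.7 + 38.1 + 46.7 + 38.7 + 40.8 + 40.4 + 42.3 + 38.7 + 46.2 + 37.4 + 41.5)/11 = 41.6818
Numerator Σ_{t=1}^{10}(y_t−ȳ)(y_{t+1}−ȳ) = -85.4094
Denominator Σ(y_t−ȳ)² = 133.5964
r_1 = -85.4094 / 133.5964 = -0.639

-0.639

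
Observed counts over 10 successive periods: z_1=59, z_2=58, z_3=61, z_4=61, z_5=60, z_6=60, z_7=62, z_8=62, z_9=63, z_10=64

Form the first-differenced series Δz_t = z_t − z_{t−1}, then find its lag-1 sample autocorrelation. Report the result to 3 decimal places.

-0.358

First differences Δz: -1, 3, 0, -1, 0, 2, 0, 1, 1
Mean of differences = 0.5556
Numerator Σ(Δz_t−Δz̄)(Δz_{t+1}−Δz̄) = -5.0864
Denominator Σ(Δz_t−Δz̄)² = 14.2222
r_1(Δz) = -5.0864 / 14.2222 = -0.358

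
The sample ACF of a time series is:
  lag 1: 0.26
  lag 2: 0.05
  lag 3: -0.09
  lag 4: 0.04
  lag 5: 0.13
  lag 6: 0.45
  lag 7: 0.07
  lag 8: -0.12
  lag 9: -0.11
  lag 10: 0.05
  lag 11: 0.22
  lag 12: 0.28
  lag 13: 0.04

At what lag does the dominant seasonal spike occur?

The largest autocorrelation is r_6 = 0.45, with a weaker echo at lag 12 (0.28); the remaining lags stay at or below 0.26. The elevated value at lag 1 (0.26), dropping to 0.05 at lag 2, reflects decaying short-term dependence rather than seasonality.
The dominant spike at lag 6 indicates a seasonal period of 6.

6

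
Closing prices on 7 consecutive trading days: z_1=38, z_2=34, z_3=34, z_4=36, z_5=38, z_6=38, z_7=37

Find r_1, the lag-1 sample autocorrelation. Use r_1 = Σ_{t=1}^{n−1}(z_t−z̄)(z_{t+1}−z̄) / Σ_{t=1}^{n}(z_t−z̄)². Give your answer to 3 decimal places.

Mean z̄ = (38 + 34 + 34 + 36 + 38 + 38 + 37)/7 = 36.4286
Deviations from mean: 1.5714, -2.4286, -2.4286, -0.4286, 1.5714, 1.5714, 0.5714
Numerator Σ_{t=1}^{6}(z_t−z̄)(z_{t+1}−z̄) = 5.8163
Denominator Σ(z_t−z̄)² = 19.7143
r_1 = 5.8163 / 19.7143 = 0.295

0.295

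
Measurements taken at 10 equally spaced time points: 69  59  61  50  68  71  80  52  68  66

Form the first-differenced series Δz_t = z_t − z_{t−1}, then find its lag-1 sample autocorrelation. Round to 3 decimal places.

First differences Δz: -10, 2, -11, 18, 3, 9, -28, 16, -2
Mean of differences = -0.3333
Numerator Σ(Δz_t−Δz̄)(Δz_{t+1}−Δz̄) = -888.1111
Denominator Σ(Δz_t−Δz̄)² = 1682.0000
r_1(Δz) = -888.1111 / 1682.0000 = -0.528

-0.528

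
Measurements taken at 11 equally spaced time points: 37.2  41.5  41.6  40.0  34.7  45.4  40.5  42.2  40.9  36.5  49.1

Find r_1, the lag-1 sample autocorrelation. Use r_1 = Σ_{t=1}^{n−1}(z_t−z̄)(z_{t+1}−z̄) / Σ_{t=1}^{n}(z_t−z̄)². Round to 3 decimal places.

-0.389

Mean z̄ = (37.2 + 41.5 + 41.6 + 40.0 + 34.7 + 45.4 + 40.5 + 42.2 + 40.9 + 36.5 + 49.1)/11 = 40.8727
Numerator Σ_{t=1}^{10}(z_t−z̄)(z_{t+1}−z̄) = -63.2817
Denominator Σ(z_t−z̄)² = 162.4818
r_1 = -63.2817 / 162.4818 = -0.389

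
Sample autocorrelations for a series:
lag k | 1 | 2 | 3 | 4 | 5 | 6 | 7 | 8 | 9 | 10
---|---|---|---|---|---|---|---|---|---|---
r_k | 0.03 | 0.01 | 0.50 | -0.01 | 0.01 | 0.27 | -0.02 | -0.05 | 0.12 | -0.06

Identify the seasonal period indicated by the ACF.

3

The largest autocorrelation is r_3 = 0.50, with a weaker echo at lag 6 (0.27); the remaining lags stay at or below 0.12.
The dominant spike at lag 3 indicates a seasonal period of 3.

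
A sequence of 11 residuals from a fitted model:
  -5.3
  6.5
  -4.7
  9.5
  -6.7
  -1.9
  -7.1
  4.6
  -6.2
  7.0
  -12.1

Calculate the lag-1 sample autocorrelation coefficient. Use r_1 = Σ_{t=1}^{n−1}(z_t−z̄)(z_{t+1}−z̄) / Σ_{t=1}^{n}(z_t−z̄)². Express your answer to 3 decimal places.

-0.658

Mean z̄ = (-5.3 + 6.5 − 4.7 + 9.5 − 6.7 − 1.9 − 7.1 + 4.6 − 6.2 + 7.0 − 12.1)/11 = -1.4909
Numerator Σ_{t=1}^{10}(z_t−z̄)(z_{t+1}−z̄) = -337.0919
Denominator Σ(z_t−z̄)² = 512.1491
r_1 = -337.0919 / 512.1491 = -0.658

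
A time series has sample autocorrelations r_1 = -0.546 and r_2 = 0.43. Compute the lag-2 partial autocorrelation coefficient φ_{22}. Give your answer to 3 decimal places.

φ_{22} = (r_2 − r_1²) / (1 − r_1²)
r_1² = (-0.546)² = 0.298116
Numerator = 0.43 − 0.2981 = 0.1319; denominator = 1 − 0.2981 = 0.7019
φ_{22} = 0.1319 / 0.7019 = 0.188

0.188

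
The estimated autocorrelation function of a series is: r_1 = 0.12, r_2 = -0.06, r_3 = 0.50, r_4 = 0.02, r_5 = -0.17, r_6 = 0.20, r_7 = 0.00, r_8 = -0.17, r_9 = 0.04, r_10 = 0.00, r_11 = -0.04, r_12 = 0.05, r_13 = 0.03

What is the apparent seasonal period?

3

The largest autocorrelation is r_3 = 0.50, with a weaker echo at lag 6 (0.20); the remaining lags stay at or below 0.12.
The dominant spike at lag 3 indicates a seasonal period of 3.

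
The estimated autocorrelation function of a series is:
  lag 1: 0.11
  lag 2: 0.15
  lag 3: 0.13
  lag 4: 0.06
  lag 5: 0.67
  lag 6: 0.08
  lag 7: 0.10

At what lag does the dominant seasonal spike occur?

The largest autocorrelation is r_5 = 0.67; the remaining lags stay at or below 0.15.
The dominant spike at lag 5 indicates a seasonal period of 5.

5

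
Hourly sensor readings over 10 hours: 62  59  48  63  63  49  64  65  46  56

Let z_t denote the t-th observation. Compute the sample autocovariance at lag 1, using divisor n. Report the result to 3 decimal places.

Mean z̄ = (62 + 59 + 48 + 63 + 63 + 49 + 64 + 65 + 46 + 56)/10 = 57.5000
Σ_{t=1}^{9}(z_t−z̄)(z_{t+1}−z̄) = -151.7500
γ_1 = -151.7500 / 10 = -15.175

-15.175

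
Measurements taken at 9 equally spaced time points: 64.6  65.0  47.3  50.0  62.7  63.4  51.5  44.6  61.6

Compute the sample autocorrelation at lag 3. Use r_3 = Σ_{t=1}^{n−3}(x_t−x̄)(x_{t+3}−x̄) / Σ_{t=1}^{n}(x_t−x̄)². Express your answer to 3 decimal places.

-0.131

Mean x̄ = (64.6 + 65.0 + 47.3 + 50.0 + 62.7 + 63.4 + 51.5 + 44.6 + 61.6)/9 = 56.7444
Numerator Σ_{t=1}^{6}(x_t−x̄)(x_{t+3}−x̄) = -71.3126
Denominator Σ(x_t−x̄)² = 542.8822
r_3 = -71.3126 / 542.8822 = -0.131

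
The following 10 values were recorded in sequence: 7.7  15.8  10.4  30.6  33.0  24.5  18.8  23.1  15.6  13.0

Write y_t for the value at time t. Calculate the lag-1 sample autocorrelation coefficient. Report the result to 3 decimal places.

Mean ȳ = (7.7 + 15.8 + 10.4 + 30.6 + 33.0 + 24.5 + 18.8 + 23.1 + 15.6 + 13.0)/10 = 19.2500
Numerator Σ_{t=1}^{9}(y_t−ȳ)(y_{t+1}−ȳ) = 202.8475
Denominator Σ(y_t−ȳ)² = 636.4850
r_1 = 202.8475 / 636.4850 = 0.319

0.319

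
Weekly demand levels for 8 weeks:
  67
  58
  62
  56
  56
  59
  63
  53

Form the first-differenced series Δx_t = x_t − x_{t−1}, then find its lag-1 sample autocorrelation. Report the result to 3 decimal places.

First differences Δx: -9, 4, -6, 0, 3, 4, -10
Mean of differences = -2.0000
Numerator Σ(Δx_t−Δx̄)(Δx_{t+1}−Δx̄) = -82.0000
Denominator Σ(Δx_t−Δx̄)² = 230.0000
r_1(Δx) = -82.0000 / 230.0000 = -0.357

-0.357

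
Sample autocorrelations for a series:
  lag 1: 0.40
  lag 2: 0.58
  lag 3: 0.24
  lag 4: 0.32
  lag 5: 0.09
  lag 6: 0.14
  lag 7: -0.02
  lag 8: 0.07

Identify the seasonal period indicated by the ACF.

2

The largest autocorrelation is r_2 = 0.58; the remaining lags stay at or below 0.40.
The dominant spike at lag 2 indicates a seasonal period of 2.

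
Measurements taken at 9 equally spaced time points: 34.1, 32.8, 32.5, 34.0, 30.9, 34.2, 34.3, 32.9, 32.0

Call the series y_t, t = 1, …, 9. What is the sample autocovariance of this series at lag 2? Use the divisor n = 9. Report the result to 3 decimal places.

Mean ȳ = (34.1 + 32.8 + 32.5 + 34.0 + 30.9 + 34.2 + 34.3 + 32.9 + 32.0)/9 = 33.0778
Σ_{t=1}^{7}(y_t−ȳ)(y_{t+2}−ȳ) = -2.7321
γ_2 = -2.7321 / 9 = -0.304

-0.304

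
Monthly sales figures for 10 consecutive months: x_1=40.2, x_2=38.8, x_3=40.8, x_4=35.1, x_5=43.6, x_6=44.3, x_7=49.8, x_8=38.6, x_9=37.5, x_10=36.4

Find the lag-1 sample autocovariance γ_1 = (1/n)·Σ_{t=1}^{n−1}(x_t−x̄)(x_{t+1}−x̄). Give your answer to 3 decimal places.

2.904

Mean x̄ = (40.2 + 38.8 + 40.8 + 35.1 + 43.6 + 44.3 + 49.8 + 38.6 + 37.5 + 36.4)/10 = 40.5100
Σ_{t=1}^{9}(x_t−x̄)(x_{t+1}−x̄) = 29.0449
γ_1 = 29.0449 / 10 = 2.904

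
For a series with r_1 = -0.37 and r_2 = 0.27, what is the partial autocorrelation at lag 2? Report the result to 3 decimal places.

φ_{22} = (r_2 − r_1²) / (1 − r_1²)
r_1² = (-0.37)² = 0.1369
Numerator = 0.27 − 0.1369 = 0.1331; denominator = 1 − 0.1369 = 0.8631
φ_{22} = 0.1331 / 0.8631 = 0.154

0.154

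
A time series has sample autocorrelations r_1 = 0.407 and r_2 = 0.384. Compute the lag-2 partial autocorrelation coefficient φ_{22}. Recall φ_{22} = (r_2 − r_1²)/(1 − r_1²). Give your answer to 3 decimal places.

0.262

φ_{22} = (r_2 − r_1²) / (1 − r_1²)
r_1² = (0.407)² = 0.165649
Numerator = 0.384 − 0.1656 = 0.2184; denominator = 1 − 0.1656 = 0.8344
φ_{22} = 0.2184 / 0.8344 = 0.262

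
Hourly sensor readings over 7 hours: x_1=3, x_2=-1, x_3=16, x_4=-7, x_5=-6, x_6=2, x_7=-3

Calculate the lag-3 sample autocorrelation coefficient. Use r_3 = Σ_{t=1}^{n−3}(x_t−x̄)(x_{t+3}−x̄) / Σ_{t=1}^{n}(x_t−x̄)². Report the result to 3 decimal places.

Mean x̄ = (3 − 1 + 16 − 7 − 6 + 2 − 3)/7 = 0.5714
Deviations from mean: 2.4286, -1.5714, 15.4286, -7.5714, -6.5714, 1.4286, -3.5714
Σ(x_t−x̄)(x_{t+3}−x̄) = (-18.3878) + (10.3265) + (22.0408) + (27.0408) = 41.0204
Denominator Σ(x_t−x̄)² = 361.7143
r_3 = 41.0204 / 361.7143 = 0.113

0.113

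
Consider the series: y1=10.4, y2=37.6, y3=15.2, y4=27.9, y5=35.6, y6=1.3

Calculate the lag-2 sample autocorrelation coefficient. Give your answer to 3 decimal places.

-0.042

Mean ȳ = (10.4 + 37.6 + 15.2 + 27.9 + 35.6 + 1.3)/6 = 21.3333
Deviations from mean: -10.9333, 16.2667, -6.1333, 6.5667, 14.2667, -20.0333
Numerator Σ_{t=1}^{4}(y_t−ȳ)(y_{t+2}−ȳ) = -45.1789
Denominator Σ(y_t−ȳ)² = 1069.7533
r_2 = -45.1789 / 1069.7533 = -0.042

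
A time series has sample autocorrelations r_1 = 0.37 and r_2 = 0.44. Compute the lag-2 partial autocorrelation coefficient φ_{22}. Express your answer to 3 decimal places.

0.351

φ_{22} = (r_2 − r_1²) / (1 − r_1²)
r_1² = (0.37)² = 0.1369
Numerator = 0.44 − 0.1369 = 0.3031; denominator = 1 − 0.1369 = 0.8631
φ_{22} = 0.3031 / 0.8631 = 0.351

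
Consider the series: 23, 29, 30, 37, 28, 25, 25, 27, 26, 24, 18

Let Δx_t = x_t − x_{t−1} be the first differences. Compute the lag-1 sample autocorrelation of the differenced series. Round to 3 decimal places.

-0.063

First differences Δx: 6, 1, 7, -9, -3, 0, 2, -1, -2, -6
Mean of differences = -0.5000
Numerator Σ(Δx_t−Δx̄)(Δx_{t+1}−Δx̄) = -13.7500
Denominator Σ(Δx_t−Δx̄)² = 218.5000
r_1(Δx) = -13.7500 / 218.5000 = -0.063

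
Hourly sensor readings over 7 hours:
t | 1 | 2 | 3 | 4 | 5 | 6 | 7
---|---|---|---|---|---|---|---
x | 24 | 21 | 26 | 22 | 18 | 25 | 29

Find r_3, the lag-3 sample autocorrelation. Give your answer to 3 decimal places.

Mean x̄ = (24 + 21 + 26 + 22 + 18 + 25 + 29)/7 = 23.5714
Deviations from mean: 0.4286, -2.5714, 2.4286, -1.5714, -5.5714, 1.4286, 5.4286
Numerator Σ_{t=1}^{4}(x_t−x̄)(x_{t+3}−x̄) = 8.5918
Denominator Σ(x_t−x̄)² = 77.7143
r_3 = 8.5918 / 77.7143 = 0.111

0.111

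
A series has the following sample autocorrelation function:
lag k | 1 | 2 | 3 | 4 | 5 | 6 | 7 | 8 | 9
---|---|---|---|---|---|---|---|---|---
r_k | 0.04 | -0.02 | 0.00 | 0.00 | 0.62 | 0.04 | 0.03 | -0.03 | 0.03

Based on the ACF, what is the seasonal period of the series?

5

The largest autocorrelation is r_5 = 0.62; the remaining lags stay at or below 0.04.
The dominant spike at lag 5 indicates a seasonal period of 5.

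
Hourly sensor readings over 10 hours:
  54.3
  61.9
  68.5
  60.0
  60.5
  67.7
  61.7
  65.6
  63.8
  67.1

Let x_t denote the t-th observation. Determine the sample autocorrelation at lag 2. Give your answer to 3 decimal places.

-0.282

Mean x̄ = (54.3 + 61.9 + 68.5 + 60.0 + 60.5 + 67.7 + 61.7 + 65.6 + 63.8 + 67.1)/10 = 63.1100
Numerator Σ_{t=1}^{8}(x_t−x̄)(x_{t+2}−x̄) = -47.9942
Denominator Σ(x_t−x̄)² = 170.2690
r_2 = -47.9942 / 170.2690 = -0.282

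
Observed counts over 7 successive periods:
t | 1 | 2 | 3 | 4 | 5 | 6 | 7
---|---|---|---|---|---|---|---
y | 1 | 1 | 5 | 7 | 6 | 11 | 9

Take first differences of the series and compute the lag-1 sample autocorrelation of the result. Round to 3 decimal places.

-0.613

First differences Δy: 0, 4, 2, -1, 5, -2
Mean of differences = 1.3333
Numerator Σ(Δy_t−Δȳ)(Δy_{t+1}−Δȳ) = -24.1111
Denominator Σ(Δy_t−Δȳ)² = 39.3333
r_1(Δy) = -24.1111 / 39.3333 = -0.613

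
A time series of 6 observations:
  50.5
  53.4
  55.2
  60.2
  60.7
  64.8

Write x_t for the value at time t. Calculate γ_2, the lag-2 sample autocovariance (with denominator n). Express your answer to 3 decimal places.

2.899

Mean x̄ = (50.5 + 53.4 + 55.2 + 60.2 + 60.7 + 64.8)/6 = 57.4667
Deviations: -6.9667, -4.0667, -2.2667, 2.7333, 3.2333, 7.3333
Σ_{t=1}^{4}(x_t−x̄)(x_{t+2}−x̄) = 17.3911
γ_2 = 17.3911 / 6 = 2.899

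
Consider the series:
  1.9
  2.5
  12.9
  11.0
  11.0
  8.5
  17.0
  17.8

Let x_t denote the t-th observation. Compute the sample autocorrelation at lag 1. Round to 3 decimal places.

0.347

Mean x̄ = (1.9 + 2.5 + 12.9 + 11.0 + 11.0 + 8.5 + 17.0 + 17.8)/8 = 10.3250
Deviations from mean: -8.4250, -7.8250, 2.5750, 0.6750, 0.6750, -1.8250, 6.6750, 7.4750
Σ(x_t−x̄)(x_{t+1}−x̄) = (65.9256) + (-20.1494) + (1.7381) + (0.4556) + (-1.2319) + (-12.1819) + (49.8956) = 84.4519
Denominator Σ(x_t−x̄)² = 243.5150
r_1 = 84.4519 / 243.5150 = 0.347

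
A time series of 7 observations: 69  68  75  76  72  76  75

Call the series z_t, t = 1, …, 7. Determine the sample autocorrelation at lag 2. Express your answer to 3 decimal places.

Mean z̄ = (69 + 68 + 75 + 76 + 72 + 76 + 75)/7 = 73.0000
Deviations from mean: -4.0000, -5.0000, 2.0000, 3.0000, -1.0000, 3.0000, 2.0000
Σ(z_t−z̄)(z_{t+2}−z̄) = (-8.0000) + (-15.0000) + (-2.0000) + (9.0000) + (-2.0000) = -18.0000
Denominator Σ(z_t−z̄)² = 68.0000
r_2 = -18.0000 / 68.0000 = -0.265

-0.265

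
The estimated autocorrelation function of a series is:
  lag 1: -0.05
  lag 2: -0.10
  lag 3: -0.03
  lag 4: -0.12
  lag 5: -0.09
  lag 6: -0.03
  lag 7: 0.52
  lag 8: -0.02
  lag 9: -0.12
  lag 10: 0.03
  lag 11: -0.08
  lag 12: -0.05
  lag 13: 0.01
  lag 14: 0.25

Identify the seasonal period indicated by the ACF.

7

The largest autocorrelation is r_7 = 0.52, with a weaker echo at lag 14 (0.25); the remaining lags stay at or below 0.03.
The dominant spike at lag 7 indicates a seasonal period of 7.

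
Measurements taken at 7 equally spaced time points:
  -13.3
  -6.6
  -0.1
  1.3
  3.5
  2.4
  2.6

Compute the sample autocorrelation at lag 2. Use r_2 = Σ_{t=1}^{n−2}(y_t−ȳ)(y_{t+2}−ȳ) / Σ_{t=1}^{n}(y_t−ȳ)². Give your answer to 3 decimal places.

Mean ȳ = (-13.3 − 6.6 − 0.1 + 1.3 + 3.5 + 2.4 + 2.6)/7 = -1.4571
Deviations from mean: -11.8429, -5.1429, 1.3571, 2.7571, 4.9571, 3.8571, 4.0571
Numerator Σ_{t=1}^{5}(y_t−ȳ)(y_{t+2}−ȳ) = 7.2220
Denominator Σ(y_t−ȳ)² = 232.0571
r_2 = 7.2220 / 232.0571 = 0.031

0.031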